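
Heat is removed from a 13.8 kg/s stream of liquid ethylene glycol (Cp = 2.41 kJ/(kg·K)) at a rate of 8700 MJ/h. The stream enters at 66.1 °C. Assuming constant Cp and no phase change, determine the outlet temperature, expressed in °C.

Q = 8700 MJ/h = 2416.7 kJ/s
ΔT = Q/(ṁ·Cp) = 2416.7/(13.8×2.41) = 72.664 K
T_out = 66.1 − 72.664 = -6.5642 °C

T_out = -6.56 °C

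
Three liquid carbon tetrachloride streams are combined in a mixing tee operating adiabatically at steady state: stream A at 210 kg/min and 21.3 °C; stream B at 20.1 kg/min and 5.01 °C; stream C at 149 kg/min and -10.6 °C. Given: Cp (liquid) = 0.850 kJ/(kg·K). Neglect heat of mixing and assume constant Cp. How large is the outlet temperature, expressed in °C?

No heat crosses the boundary, so H_out = H_in.
Σ ṁᵢCp,ᵢTᵢ = 210×0.850×21.3 + 20.1×0.850×5.01 + 149×0.850×-10.6 = 2545.2
Σ ṁᵢCp,ᵢ = 210×0.850 + 20.1×0.850 + 149×0.850 = 322.24
T_out = 2545.2 / 322.24 = 7.8984 °C

T_out = 7.90 °C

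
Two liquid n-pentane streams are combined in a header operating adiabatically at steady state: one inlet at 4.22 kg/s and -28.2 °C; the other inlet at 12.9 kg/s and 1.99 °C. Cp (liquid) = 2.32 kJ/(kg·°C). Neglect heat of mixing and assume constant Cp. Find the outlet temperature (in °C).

T_out = -5.45 °C

Energy balance with Q = 0: Σ ṁᵢCp,ᵢ(T_out − Tᵢ) = 0
T_out = Σ ṁᵢCp,ᵢTᵢ / Σ ṁᵢCp,ᵢ
      = -216.53 / 39.718 = -5.4517 °C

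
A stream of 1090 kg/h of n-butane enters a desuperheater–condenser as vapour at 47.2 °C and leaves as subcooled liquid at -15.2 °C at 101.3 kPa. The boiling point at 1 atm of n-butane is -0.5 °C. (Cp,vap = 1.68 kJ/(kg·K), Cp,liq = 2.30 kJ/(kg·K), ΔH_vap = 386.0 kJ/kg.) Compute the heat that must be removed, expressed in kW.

vapour 47.2→-0.5 °C: -80.136 kJ/kg
condensation at -0.5 °C: -386 kJ/kg
liquid -0.5→-15.2 °C: -33.81 kJ/kg
Δh = -80.136 + -386 + -33.81 = -499.95 kJ/kg
Q = ṁ·Δh = 1090 kg/h × -499.95 kJ/kg = -544940 kJ/h
|Q| = 151.37 kW

Q_c = 151 kW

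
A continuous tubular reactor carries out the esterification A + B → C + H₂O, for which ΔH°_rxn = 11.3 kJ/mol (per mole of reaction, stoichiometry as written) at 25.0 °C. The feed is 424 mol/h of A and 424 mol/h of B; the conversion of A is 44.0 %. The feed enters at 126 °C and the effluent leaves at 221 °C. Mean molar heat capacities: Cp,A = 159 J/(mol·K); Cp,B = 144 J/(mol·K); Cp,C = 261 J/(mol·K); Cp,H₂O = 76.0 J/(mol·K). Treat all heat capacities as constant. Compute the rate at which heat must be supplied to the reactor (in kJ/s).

Extent of reaction ξ = 0.440 × 424 = 186.56 mol/h
Reaction term: ξ·ΔH°_rxn = 186.56 × 11.3 = 2108.1 kJ/h
Sensible, feed 126→25 °C: -12976 kJ/h
Outlet flows (mol/h): A 237.44, B 237.44, C 186.56, H₂O 186.56
Sensible, products 25→221 °C: 26424 kJ/h
Q = ΔH = 15556 kJ/h = 4.3212 kW
Heat supplied = 4.3212 kJ/s

Q_in = 4.32 kJ/s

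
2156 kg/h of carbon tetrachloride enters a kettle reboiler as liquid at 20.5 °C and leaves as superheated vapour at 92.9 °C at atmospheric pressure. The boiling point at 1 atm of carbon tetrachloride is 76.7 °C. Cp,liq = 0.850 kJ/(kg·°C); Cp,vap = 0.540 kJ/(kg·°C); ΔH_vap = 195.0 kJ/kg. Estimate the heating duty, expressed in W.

liquid 20.5→76.7 °C: 47.77 kJ/kg
vaporisation at 76.7 °C: 195 kJ/kg
vapour 76.7→92.9 °C: 8.748 kJ/kg
Δh = 47.77 + 195 + 8.748 = 251.52 kJ/kg
Q = ṁ·Δh = 2156 kg/h × 251.52 kJ/kg = 542270 kJ/h
|Q| = 150.63 kW = 150630 W

Q = 151000 W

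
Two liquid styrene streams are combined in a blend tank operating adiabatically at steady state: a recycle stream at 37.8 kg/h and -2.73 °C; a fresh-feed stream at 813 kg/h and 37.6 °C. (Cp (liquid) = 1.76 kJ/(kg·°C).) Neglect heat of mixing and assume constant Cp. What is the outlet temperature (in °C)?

T_out = 35.8 °C

Energy balance with Q = 0: Σ ṁᵢCp,ᵢ(T_out − Tᵢ) = 0
T_out = Σ ṁᵢCp,ᵢTᵢ / Σ ṁᵢCp,ᵢ
      = 53619 / 1497.4 = 35.808 °C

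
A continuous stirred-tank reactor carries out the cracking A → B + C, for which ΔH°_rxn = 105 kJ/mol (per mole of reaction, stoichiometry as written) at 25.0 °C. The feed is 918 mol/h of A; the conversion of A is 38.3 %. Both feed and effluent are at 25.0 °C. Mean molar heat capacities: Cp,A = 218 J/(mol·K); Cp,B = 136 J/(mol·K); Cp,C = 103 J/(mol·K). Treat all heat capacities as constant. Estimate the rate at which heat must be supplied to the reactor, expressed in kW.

Extent of reaction ξ = 0.383 × 918 = 351.59 mol/h
Reaction term: ξ·ΔH°_rxn = 351.59 × 105 = 36917 kJ/h
Q = ΔH = 36917 kJ/h = 10.255 kW
Heat supplied = 10.255 kW

Q_in = 10.3 kW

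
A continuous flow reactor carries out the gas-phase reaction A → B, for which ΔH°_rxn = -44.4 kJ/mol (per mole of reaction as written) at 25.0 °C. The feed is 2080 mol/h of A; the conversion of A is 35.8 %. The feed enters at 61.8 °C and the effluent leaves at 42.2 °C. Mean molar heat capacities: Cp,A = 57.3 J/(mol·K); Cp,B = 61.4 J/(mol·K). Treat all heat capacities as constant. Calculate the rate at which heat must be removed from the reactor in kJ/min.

Q_out = 589 kJ/min

Extent of reaction ξ = 0.358 × 2080 = 744.64 mol/h
Reaction term: ξ·ΔH°_rxn = 744.64 × -44.4 = -33062 kJ/h
Sensible, feed 61.8→25 °C: -4386 kJ/h
Outlet flows (mol/h): A 1335.4, B 744.64
Sensible, products 25→42.2 °C: 2102.5 kJ/h
Q = ΔH = -35346 kJ/h = -9.8182 kW
Heat removed = 589.09 kJ/min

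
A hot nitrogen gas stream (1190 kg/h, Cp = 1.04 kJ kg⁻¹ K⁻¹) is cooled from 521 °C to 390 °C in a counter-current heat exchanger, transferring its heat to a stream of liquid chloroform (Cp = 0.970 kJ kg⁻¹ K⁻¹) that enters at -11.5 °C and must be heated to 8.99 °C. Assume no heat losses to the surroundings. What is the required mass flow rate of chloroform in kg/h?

ṁ_c = 8160 kg/h

Heat released by hot stream: Q = 1190 × 1.04 × (521 − 390) = 162130 kJ/h
Energy balance on cold side (adiabatic exchanger): Q = ṁ_c·Cp_c·(T_c,out − T_c,in)
ṁ_c = 162130 / [0.970 × (8.99 − -11.5)] = 8157.1 kg/h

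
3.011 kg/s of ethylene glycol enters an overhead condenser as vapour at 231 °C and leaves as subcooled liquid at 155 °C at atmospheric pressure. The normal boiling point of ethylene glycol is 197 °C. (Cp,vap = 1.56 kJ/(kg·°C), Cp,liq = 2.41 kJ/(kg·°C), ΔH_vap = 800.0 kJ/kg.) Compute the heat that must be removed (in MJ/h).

Q_c = 10300 MJ/h

vapour 231→197 °C: -53.04 kJ/kg
condensation at 197 °C: -800 kJ/kg
liquid 197→155 °C: -101.22 kJ/kg
Δh = -53.04 + -800 + -101.22 = -954.26 kJ/kg
Q = ṁ·Δh = 3.011 kg/s × -954.26 kJ/kg = -2873.3 kJ/s
|Q| = 2873.3 kW = 10344 MJ/h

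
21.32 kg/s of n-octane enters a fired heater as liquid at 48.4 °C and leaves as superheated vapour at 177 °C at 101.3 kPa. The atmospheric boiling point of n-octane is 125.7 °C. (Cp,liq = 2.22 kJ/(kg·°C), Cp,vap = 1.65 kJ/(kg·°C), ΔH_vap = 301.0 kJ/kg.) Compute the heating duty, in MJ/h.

Q = 42800 MJ/h

liquid 48.4→125.7 °C: 171.61 kJ/kg
vaporisation at 125.7 °C: 301 kJ/kg
vapour 125.7→177 °C: 84.645 kJ/kg
Δh = 171.61 + 301 + 84.645 = 557.25 kJ/kg
Q = ṁ·Δh = 21.32 kg/s × 557.25 kJ/kg = 11881 kJ/s
|Q| = 11881 kW = 42770 MJ/h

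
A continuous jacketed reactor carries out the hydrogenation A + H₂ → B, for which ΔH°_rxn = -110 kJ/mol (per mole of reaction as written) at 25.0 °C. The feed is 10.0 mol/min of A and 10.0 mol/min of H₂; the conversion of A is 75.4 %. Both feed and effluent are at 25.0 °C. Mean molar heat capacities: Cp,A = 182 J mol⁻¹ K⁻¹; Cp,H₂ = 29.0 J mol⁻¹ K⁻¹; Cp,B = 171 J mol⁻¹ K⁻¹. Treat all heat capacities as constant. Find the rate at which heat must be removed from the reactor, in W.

Q_out = 13800 W

Extent of reaction ξ = 0.754 × 10.0 = 7.54 mol/min
Reaction term: ξ·ΔH°_rxn = 7.54 × -110 = -829.4 kJ/min
Q = ΔH = -829.4 kJ/min = -13.823 kW
Heat removed = 13823 W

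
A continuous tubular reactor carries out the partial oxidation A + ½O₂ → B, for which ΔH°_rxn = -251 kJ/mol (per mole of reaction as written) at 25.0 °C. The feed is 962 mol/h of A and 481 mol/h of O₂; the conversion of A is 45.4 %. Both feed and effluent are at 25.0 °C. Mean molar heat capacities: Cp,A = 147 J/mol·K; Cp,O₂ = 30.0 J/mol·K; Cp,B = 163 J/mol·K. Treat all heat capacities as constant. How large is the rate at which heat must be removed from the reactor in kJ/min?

Q_out = 1830 kJ/min

Extent of reaction ξ = 0.454 × 962 = 436.75 mol/h
Reaction term: ξ·ΔH°_rxn = 436.75 × -251 = -109620 kJ/h
Q = ΔH = -109620 kJ/h = -30.451 kW
Heat removed = 1827.1 kJ/min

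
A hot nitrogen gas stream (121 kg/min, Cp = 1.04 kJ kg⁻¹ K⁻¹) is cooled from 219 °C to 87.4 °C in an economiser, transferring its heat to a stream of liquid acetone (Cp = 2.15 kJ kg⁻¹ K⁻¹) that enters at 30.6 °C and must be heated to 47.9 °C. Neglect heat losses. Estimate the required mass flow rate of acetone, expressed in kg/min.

ṁ_c = 445 kg/min

Heat released by hot stream: Q = 121 × 1.04 × (219 − 87.4) = 16561 kJ/min
Energy balance on cold side (adiabatic exchanger): Q = ṁ_c·Cp_c·(T_c,out − T_c,in)
ṁ_c = 16561 / [2.15 × (47.9 − 30.6)] = 445.24 kg/min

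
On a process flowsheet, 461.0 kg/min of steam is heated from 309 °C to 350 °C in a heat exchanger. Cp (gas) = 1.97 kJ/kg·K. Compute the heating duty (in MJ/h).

Q = 2230 MJ/h

Q = ṁ·Cp·ΔT = 461.0 × 1.97 × (350 − 309) = 37235 kJ/min
Converting: 37235 / 60 s = 620.58 kW
Heating duty = 2234.1 MJ/h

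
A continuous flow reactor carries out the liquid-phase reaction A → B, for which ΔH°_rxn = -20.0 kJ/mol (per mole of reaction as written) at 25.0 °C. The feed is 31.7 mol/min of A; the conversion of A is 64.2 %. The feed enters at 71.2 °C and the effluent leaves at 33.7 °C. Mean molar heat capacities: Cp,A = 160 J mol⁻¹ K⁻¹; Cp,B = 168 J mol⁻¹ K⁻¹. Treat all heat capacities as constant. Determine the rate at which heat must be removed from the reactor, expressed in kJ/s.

Q_out = 9.93 kJ/s

Extent of reaction ξ = 0.642 × 31.7 = 20.351 mol/min
Reaction term: ξ·ΔH°_rxn = 20.351 × -20.0 = -407.03 kJ/min
Sensible, feed 71.2→25 °C: -234.33 kJ/min
Outlet flows (mol/min): A 11.349, B 20.351
Sensible, products 25→33.7 °C: 45.543 kJ/min
Q = ΔH = -595.81 kJ/min = -9.9302 kW
Heat removed = 9.9302 kJ/s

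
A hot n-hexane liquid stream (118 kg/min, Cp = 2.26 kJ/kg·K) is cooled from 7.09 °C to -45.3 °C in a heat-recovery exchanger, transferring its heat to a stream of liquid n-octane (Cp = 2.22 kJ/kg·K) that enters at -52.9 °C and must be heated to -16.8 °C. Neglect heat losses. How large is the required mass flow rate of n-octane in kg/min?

ṁ_c = 174 kg/min

Heat released by hot stream: Q = 118 × 2.26 × (7.09 − -45.3) = 13971 kJ/min
Energy balance on cold side (adiabatic exchanger): Q = ṁ_c·Cp_c·(T_c,out − T_c,in)
ṁ_c = 13971 / [2.22 × (-16.8 − -52.9)] = 174.33 kg/min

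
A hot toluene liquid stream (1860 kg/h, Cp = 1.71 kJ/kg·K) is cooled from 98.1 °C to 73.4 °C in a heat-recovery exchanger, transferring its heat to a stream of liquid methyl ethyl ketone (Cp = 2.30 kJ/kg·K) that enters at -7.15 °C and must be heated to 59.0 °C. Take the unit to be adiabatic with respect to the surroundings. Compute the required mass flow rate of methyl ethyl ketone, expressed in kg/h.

ṁ_c = 516 kg/h

Heat released by hot stream: Q = 1860 × 1.71 × (98.1 − 73.4) = 78561 kJ/h
Energy balance on cold side (adiabatic exchanger): Q = ṁ_c·Cp_c·(T_c,out − T_c,in)
ṁ_c = 78561 / [2.30 × (59.0 − -7.15)] = 516.35 kg/h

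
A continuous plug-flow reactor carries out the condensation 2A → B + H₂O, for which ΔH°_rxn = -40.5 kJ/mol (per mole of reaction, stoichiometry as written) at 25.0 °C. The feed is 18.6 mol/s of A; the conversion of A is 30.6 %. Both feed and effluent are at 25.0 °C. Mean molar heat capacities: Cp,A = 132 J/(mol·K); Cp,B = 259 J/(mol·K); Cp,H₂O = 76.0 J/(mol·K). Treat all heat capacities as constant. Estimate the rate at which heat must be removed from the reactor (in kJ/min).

Extent of reaction ξ = 0.306 × 18.6 / 2 = 2.8458 mol/s
Reaction term: ξ·ΔH°_rxn = 2.8458 × -40.5 = -115.25 kJ/s
Q = ΔH = -115.25 kJ/s = -115.25 kW
Heat removed = 6915.3 kJ/min

Q_out = 6920 kJ/min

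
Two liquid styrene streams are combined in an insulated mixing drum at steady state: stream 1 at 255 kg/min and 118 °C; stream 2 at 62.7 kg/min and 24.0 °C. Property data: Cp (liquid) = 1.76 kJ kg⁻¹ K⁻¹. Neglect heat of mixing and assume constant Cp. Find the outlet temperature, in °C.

T_out = 99.4 °C

Adiabatic, steady state ⇒ Σ ṁᵢCp,ᵢ(T_out − Tᵢ) = 0
T_out = Σ ṁᵢCp,ᵢTᵢ / Σ ṁᵢCp,ᵢ
      = 55607 / 559.15 = 99.449 °C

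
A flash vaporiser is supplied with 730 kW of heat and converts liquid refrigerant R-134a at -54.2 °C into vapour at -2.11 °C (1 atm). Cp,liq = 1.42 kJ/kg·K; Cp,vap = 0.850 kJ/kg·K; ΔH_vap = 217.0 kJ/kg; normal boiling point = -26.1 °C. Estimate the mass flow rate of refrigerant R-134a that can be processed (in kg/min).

Δh = 1.42×(-26.1−-54.2) + 217.0 + 0.850×(-2.11−-26.1) = 277.29 kJ/kg
Q = 730 kW = 730 kJ/s = 43800 kJ/min
ṁ = Q/Δh = 43800 / 277.29 = 157.96 kg/min

ṁ = 158 kg/min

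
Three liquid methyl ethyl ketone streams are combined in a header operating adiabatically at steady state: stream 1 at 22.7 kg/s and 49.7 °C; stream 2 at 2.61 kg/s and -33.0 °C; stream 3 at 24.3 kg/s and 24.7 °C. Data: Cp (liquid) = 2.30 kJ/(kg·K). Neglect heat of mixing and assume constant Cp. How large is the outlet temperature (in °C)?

T_out = 33.1 °C

No heat crosses the boundary, so H_out = H_in.
Σ ṁᵢCp,ᵢTᵢ = 22.7×2.30×49.7 + 2.61×2.30×-33.0 + 24.3×2.30×24.7 = 3777.2
Σ ṁᵢCp,ᵢ = 22.7×2.30 + 2.61×2.30 + 24.3×2.30 = 114.1
T_out = 3777.2 / 114.1 = 33.104 °C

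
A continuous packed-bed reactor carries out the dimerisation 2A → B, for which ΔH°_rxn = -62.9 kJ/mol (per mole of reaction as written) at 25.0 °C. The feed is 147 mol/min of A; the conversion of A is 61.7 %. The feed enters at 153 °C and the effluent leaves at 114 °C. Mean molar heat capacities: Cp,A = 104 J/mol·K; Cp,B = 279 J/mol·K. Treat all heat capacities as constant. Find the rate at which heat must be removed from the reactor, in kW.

Q_out = 52.7 kW

Extent of reaction ξ = 0.617 × 147 / 2 = 45.349 mol/min
Reaction term: ξ·ΔH°_rxn = 45.349 × -62.9 = -2852.5 kJ/min
Sensible, feed 153→25 °C: -1956.9 kJ/min
Outlet flows (mol/min): A 56.301, B 45.349
Sensible, products 25→114 °C: 1647.2 kJ/min
Q = ΔH = -3162.2 kJ/min = -52.703 kW
Heat removed = 52.703 kW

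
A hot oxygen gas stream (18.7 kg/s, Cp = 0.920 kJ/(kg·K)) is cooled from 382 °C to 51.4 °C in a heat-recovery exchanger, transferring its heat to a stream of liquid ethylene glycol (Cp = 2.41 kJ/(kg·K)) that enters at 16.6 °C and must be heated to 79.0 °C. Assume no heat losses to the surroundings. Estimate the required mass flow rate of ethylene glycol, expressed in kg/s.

Heat released by hot stream: Q = 18.7 × 0.920 × (382 − 51.4) = 5687.6 kJ/s
Energy balance on cold side (adiabatic exchanger): Q = ṁ_c·Cp_c·(T_c,out − T_c,in)
ṁ_c = 5687.6 / [2.41 × (79.0 − 16.6)] = 37.821 kg/s

ṁ_c = 37.8 kg/s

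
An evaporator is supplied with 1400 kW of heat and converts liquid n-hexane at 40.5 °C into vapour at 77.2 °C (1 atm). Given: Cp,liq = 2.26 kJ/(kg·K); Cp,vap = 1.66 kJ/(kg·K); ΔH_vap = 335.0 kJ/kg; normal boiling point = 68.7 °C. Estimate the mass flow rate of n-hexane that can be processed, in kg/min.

Δh = 2.26×(68.7−40.5) + 335.0 + 1.66×(77.2−68.7) = 412.84 kJ/kg
Q = 1400 kW = 1400 kJ/s = 84000 kJ/min
ṁ = Q/Δh = 84000 / 412.84 = 203.47 kg/min

ṁ = 203 kg/min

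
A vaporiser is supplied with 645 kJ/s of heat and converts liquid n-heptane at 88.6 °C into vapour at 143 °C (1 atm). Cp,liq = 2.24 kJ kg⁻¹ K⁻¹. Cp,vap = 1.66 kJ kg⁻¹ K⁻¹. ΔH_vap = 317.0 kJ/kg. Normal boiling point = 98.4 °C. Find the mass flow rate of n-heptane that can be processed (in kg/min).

ṁ = 93.7 kg/min

Δh = 2.24×(98.4−88.6) + 317.0 + 1.66×(143−98.4) = 412.99 kJ/kg
Q = 645 kJ/s = 645 kJ/s = 38700 kJ/min
ṁ = Q/Δh = 38700 / 412.99 = 93.707 kg/min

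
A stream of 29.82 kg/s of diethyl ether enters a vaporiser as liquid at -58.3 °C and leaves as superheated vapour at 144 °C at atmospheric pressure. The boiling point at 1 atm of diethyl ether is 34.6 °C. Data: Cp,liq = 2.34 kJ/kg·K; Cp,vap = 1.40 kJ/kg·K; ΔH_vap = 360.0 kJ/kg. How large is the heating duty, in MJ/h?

Q = 78400 MJ/h

liquid -58.3→34.6 °C: 217.39 kJ/kg
vaporisation at 34.6 °C: 360 kJ/kg
vapour 34.6→144 °C: 153.16 kJ/kg
Δh = 217.39 + 360 + 153.16 = 730.55 kJ/kg
Q = ṁ·Δh = 29.82 kg/s × 730.55 kJ/kg = 21785 kJ/s
|Q| = 21785 kW = 78426 MJ/h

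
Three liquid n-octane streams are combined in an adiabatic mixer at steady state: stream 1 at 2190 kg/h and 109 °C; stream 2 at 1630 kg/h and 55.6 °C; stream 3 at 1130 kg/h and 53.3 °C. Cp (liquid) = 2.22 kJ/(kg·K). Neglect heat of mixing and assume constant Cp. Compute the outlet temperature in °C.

T_out = 78.7 °C

No heat crosses the boundary, so H_out = H_in.
T_out = Σ ṁᵢCp,ᵢTᵢ / Σ ṁᵢCp,ᵢ
      = 864840 / 10989 = 78.7 °C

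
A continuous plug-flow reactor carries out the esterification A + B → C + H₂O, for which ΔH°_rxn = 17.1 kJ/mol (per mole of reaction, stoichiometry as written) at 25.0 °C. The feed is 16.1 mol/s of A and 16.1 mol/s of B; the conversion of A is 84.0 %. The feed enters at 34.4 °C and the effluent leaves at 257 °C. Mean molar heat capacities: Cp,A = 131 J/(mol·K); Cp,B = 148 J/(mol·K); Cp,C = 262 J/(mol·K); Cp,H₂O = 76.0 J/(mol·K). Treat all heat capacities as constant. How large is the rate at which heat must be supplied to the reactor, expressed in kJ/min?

Q_in = 85000 kJ/min

Extent of reaction ξ = 0.840 × 16.1 = 13.524 mol/s
Reaction term: ξ·ΔH°_rxn = 13.524 × 17.1 = 231.26 kJ/s
Sensible, feed 34.4→25 °C: -42.224 kJ/s
Outlet flows (mol/s): A 2.576, B 2.576, C 13.524, H₂O 13.524
Sensible, products 25→257 °C: 1227.2 kJ/s
Q = ΔH = 1416.3 kJ/s = 1416.3 kW
Heat supplied = 84976 kJ/min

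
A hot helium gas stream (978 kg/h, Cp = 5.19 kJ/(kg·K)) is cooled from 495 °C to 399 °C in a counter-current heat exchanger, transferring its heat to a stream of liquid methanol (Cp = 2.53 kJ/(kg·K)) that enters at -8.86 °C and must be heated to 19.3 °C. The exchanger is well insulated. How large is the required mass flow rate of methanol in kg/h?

Heat released by hot stream: Q = 978 × 5.19 × (495 − 399) = 487280 kJ/h
Energy balance on cold side (adiabatic exchanger): Q = ṁ_c·Cp_c·(T_c,out − T_c,in)
ṁ_c = 487280 / [2.53 × (19.3 − -8.86)] = 6839.5 kg/h

ṁ_c = 6840 kg/h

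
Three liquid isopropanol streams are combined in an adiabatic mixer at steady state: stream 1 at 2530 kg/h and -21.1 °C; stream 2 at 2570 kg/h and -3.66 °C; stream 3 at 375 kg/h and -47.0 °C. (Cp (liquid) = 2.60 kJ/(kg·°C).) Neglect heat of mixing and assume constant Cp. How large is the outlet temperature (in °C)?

T_out = -14.7 °C

Adiabatic, steady state ⇒ Σ ṁᵢCp,ᵢ(T_out − Tᵢ) = 0
T_out = Σ ṁᵢCp,ᵢTᵢ / Σ ṁᵢCp,ᵢ
      = -209080 / 14235 = -14.688 °C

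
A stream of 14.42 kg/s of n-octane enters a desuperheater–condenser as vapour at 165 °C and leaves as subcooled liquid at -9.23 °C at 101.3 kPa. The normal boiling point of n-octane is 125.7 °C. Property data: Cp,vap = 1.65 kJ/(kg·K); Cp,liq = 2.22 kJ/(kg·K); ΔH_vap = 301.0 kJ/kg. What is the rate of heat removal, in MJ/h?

Q_c = 34500 MJ/h

vapour 165→125.7 °C: -64.845 kJ/kg
condensation at 125.7 °C: -301 kJ/kg
liquid 125.7→-9.23 °C: -299.54 kJ/kg
Δh = -64.845 + -301 + -299.54 = -665.39 kJ/kg
Q = ṁ·Δh = 14.42 kg/s × -665.39 kJ/kg = -9594.9 kJ/s
|Q| = 9594.9 kW = 34542 MJ/h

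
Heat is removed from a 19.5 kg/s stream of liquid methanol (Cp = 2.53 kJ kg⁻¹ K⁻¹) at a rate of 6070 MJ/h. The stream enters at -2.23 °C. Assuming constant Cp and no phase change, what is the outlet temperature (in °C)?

T_out = -36.4 °C

Q = 6070 MJ/h = 1686.1 kJ/s
ΔT = Q/(ṁ·Cp) = 1686.1/(19.5×2.53) = 34.177 K
T_out = -2.23 − 34.177 = -36.407 °C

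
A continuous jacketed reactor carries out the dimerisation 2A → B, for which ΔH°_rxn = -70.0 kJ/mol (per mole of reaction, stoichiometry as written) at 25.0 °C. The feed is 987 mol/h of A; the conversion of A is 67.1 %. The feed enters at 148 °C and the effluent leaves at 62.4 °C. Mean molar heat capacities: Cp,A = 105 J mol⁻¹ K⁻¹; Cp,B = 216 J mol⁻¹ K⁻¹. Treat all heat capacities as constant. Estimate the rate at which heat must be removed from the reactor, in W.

Q_out = 8880 W

Extent of reaction ξ = 0.671 × 987 / 2 = 331.14 mol/h
Reaction term: ξ·ΔH°_rxn = 331.14 × -70.0 = -23180 kJ/h
Sensible, feed 148→25 °C: -12747 kJ/h
Outlet flows (mol/h): A 324.72, B 331.14
Sensible, products 25→62.4 °C: 3950.3 kJ/h
Q = ΔH = -31977 kJ/h = -8.8824 kW
Heat removed = 8882.4 W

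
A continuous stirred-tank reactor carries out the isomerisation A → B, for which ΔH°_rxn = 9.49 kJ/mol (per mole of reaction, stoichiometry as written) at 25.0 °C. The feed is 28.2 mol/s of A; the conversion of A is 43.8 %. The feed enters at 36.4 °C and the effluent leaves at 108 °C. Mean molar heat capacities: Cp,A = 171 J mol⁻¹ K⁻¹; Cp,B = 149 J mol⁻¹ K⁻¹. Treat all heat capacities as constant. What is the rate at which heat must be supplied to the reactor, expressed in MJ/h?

Q_in = 1580 MJ/h

Extent of reaction ξ = 0.438 × 28.2 = 12.352 mol/s
Reaction term: ξ·ΔH°_rxn = 12.352 × 9.49 = 117.22 kJ/s
Sensible, feed 36.4→25 °C: -54.973 kJ/s
Outlet flows (mol/s): A 15.848, B 12.352
Sensible, products 25→108 °C: 377.69 kJ/s
Q = ΔH = 439.93 kJ/s = 439.93 kW
Heat supplied = 1583.8 MJ/h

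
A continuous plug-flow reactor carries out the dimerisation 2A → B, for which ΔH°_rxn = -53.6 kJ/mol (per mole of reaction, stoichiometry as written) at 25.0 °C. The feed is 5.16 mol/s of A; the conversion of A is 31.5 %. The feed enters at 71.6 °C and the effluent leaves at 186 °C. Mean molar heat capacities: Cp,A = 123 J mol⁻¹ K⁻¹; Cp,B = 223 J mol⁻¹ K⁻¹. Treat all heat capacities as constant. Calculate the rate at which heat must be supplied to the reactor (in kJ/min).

Q_in = 1560 kJ/min

Extent of reaction ξ = 0.315 × 5.16 / 2 = 0.8127 mol/s
Reaction term: ξ·ΔH°_rxn = 0.8127 × -53.6 = -43.561 kJ/s
Sensible, feed 71.6→25 °C: -29.576 kJ/s
Outlet flows (mol/s): A 3.5346, B 0.8127
Sensible, products 25→186 °C: 99.174 kJ/s
Q = ΔH = 26.037 kJ/s = 26.037 kW
Heat supplied = 1562.2 kJ/min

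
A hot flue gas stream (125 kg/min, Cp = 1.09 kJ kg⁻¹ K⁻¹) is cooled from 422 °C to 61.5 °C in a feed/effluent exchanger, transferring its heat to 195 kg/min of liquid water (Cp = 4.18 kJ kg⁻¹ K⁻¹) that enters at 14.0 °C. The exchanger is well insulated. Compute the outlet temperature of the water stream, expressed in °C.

T_c,out = 74.3 °C

Heat released by hot stream: Q = 125 × 1.09 × (422 − 61.5) = 49118 kJ/min
Energy balance on cold side (adiabatic exchanger): Q = ṁ_c·Cp_c·(T_c,out − T_c,in)
T_c,out = 14.0 + 49118/(195 × 4.18) = 74.26 °C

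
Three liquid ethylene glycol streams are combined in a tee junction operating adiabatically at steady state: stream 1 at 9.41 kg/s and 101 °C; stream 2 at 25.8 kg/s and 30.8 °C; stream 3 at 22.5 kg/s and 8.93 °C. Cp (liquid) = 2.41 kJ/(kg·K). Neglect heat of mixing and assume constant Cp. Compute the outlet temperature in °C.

Adiabatic, steady state ⇒ Σ ṁᵢCp,ᵢ(T_out − Tᵢ) = 0
Σ ṁᵢCp,ᵢTᵢ = 9.41×2.41×101 + 25.8×2.41×30.8 + 22.5×2.41×8.93 = 4689.8
Σ ṁᵢCp,ᵢ = 9.41×2.41 + 25.8×2.41 + 22.5×2.41 = 139.08
T_out = 4689.8 / 139.08 = 33.72 °C

T_out = 33.7 °C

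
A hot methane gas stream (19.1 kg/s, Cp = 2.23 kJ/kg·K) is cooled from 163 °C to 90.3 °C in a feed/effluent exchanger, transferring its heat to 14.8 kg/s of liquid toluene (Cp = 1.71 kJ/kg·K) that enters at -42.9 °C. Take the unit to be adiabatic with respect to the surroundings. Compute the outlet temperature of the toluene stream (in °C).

T_c,out = 79.5 °C

Heat released by hot stream: Q = 19.1 × 2.23 × (163 − 90.3) = 3096.5 kJ/s
Energy balance on cold side (adiabatic exchanger): Q = ṁ_c·Cp_c·(T_c,out − T_c,in)
T_c,out = -42.9 + 3096.5/(14.8 × 1.71) = 79.453 °C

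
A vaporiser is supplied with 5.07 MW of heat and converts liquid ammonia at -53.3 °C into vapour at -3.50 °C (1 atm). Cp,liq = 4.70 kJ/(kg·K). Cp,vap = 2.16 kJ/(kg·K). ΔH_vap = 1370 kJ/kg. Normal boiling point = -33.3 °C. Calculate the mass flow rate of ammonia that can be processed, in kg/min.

ṁ = 199 kg/min

Δh = 4.70×(-33.3−-53.3) + 1370 + 2.16×(-3.50−-33.3) = 1528.4 kJ/kg
Q = 5.07 MW = 5070 kJ/s = 304200 kJ/min
ṁ = Q/Δh = 304200 / 1528.4 = 199.04 kg/min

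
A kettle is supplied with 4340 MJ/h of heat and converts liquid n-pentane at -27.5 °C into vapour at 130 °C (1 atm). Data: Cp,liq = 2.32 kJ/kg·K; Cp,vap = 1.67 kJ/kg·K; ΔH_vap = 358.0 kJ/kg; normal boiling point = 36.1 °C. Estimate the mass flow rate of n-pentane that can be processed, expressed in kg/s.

ṁ = 1.82 kg/s

Δh = 2.32×(36.1−-27.5) + 358.0 + 1.67×(130−36.1) = 662.37 kJ/kg
Q = 4340 MJ/h = 1205.6 kJ/s = 1205.6 kJ/s
ṁ = Q/Δh = 1205.6 / 662.37 = 1.8201 kg/s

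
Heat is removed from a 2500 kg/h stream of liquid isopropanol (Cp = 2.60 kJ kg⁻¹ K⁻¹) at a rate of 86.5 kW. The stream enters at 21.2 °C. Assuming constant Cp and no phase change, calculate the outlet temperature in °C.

Q = 86.5 kW = 311400 kJ/h
ΔT = Q/(ṁ·Cp) = 311400/(2500×2.60) = 47.908 K
T_out = 21.2 − 47.908 = -26.708 °C

T_out = -26.7 °C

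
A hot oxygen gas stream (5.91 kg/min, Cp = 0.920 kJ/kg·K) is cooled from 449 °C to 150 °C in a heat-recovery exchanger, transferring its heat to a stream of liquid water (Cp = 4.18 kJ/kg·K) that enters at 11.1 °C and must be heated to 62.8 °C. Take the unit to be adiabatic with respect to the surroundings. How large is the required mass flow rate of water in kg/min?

ṁ_c = 7.52 kg/min

Heat released by hot stream: Q = 5.91 × 0.920 × (449 − 150) = 1625.7 kJ/min
Energy balance on cold side (adiabatic exchanger): Q = ṁ_c·Cp_c·(T_c,out − T_c,in)
ṁ_c = 1625.7 / [4.18 × (62.8 − 11.1)] = 7.5228 kg/min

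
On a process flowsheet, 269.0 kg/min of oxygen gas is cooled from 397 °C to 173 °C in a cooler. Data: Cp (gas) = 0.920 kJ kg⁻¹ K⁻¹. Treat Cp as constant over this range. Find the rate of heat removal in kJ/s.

Q_c = 924 kJ/s

Q = ṁ·Cp·ΔT = 269.0 × 0.920 × (173 − 397) = -55436 kJ/min
Converting: 55436 / 60 s = 923.93 kW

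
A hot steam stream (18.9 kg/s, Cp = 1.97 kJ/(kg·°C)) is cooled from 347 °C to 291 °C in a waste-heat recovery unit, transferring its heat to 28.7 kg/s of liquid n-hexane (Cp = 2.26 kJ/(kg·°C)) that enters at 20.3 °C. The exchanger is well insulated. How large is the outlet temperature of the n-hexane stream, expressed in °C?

Heat released by hot stream: Q = 18.9 × 1.97 × (347 − 291) = 2085 kJ/s
Energy balance on cold side (adiabatic exchanger): Q = ṁ_c·Cp_c·(T_c,out − T_c,in)
T_c,out = 20.3 + 2085/(28.7 × 2.26) = 52.446 °C

T_c,out = 52.4 °C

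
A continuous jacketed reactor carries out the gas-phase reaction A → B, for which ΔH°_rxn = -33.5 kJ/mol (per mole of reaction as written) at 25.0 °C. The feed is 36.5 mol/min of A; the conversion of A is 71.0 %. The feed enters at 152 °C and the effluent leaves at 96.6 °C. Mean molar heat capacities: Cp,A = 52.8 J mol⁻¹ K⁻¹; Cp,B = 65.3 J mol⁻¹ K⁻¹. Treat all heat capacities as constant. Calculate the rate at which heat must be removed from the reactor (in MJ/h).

Q_out = 57.1 MJ/h

Extent of reaction ξ = 0.710 × 36.5 = 25.915 mol/min
Reaction term: ξ·ΔH°_rxn = 25.915 × -33.5 = -868.15 kJ/min
Sensible, feed 152→25 °C: -244.75 kJ/min
Outlet flows (mol/min): A 10.585, B 25.915
Sensible, products 25→96.6 °C: 161.18 kJ/min
Q = ΔH = -951.73 kJ/min = -15.862 kW
Heat removed = 57.104 MJ/h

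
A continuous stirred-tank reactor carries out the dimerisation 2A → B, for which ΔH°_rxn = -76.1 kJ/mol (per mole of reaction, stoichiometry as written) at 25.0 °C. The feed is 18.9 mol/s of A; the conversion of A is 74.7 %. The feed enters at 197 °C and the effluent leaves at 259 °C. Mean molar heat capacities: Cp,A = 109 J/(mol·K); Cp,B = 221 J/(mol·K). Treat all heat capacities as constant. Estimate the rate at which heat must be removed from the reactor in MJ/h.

Extent of reaction ξ = 0.747 × 18.9 / 2 = 7.0591 mol/s
Reaction term: ξ·ΔH°_rxn = 7.0591 × -76.1 = -537.2 kJ/s
Sensible, feed 197→25 °C: -354.34 kJ/s
Outlet flows (mol/s): A 4.7817, B 7.0591
Sensible, products 25→259 °C: 487.02 kJ/s
Q = ΔH = -404.52 kJ/s = -404.52 kW
Heat removed = 1456.3 MJ/h

Q_out = 1460 MJ/h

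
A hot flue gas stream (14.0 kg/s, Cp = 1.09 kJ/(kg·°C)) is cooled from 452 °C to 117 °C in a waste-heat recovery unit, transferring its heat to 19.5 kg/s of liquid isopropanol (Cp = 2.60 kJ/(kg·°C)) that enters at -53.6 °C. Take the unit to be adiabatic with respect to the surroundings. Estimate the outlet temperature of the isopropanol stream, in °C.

Heat released by hot stream: Q = 14.0 × 1.09 × (452 − 117) = 5112.1 kJ/s
Energy balance on cold side (adiabatic exchanger): Q = ṁ_c·Cp_c·(T_c,out − T_c,in)
T_c,out = -53.6 + 5112.1/(19.5 × 2.60) = 47.23 °C

T_c,out = 47.2 °C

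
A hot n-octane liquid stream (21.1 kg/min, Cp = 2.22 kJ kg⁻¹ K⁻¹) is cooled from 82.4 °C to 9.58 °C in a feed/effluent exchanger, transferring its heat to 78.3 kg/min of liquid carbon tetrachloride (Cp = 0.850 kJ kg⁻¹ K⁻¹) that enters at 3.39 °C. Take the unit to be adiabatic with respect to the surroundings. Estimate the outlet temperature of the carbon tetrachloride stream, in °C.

T_c,out = 54.6 °C

Heat released by hot stream: Q = 21.1 × 2.22 × (82.4 − 9.58) = 3411 kJ/min
Energy balance on cold side (adiabatic exchanger): Q = ṁ_c·Cp_c·(T_c,out − T_c,in)
T_c,out = 3.39 + 3411/(78.3 × 0.850) = 54.641 °C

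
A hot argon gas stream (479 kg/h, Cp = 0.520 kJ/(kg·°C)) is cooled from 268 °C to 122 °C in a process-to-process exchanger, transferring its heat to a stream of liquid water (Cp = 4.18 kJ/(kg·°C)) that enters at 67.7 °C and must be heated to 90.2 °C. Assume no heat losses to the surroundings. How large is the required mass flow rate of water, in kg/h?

ṁ_c = 387 kg/h

Heat released by hot stream: Q = 479 × 0.520 × (268 − 122) = 36366 kJ/h
Energy balance on cold side (adiabatic exchanger): Q = ṁ_c·Cp_c·(T_c,out − T_c,in)
ṁ_c = 36366 / [4.18 × (90.2 − 67.7)] = 386.66 kg/h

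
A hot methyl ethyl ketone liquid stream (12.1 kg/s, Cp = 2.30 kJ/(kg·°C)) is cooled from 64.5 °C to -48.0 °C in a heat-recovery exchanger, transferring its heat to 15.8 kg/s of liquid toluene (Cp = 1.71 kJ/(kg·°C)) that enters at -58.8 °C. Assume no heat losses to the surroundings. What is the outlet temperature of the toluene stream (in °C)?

Heat released by hot stream: Q = 12.1 × 2.30 × (64.5 − -48.0) = 3130.9 kJ/s
Energy balance on cold side (adiabatic exchanger): Q = ṁ_c·Cp_c·(T_c,out − T_c,in)
T_c,out = -58.8 + 3130.9/(15.8 × 1.71) = 57.081 °C

T_c,out = 57.1 °C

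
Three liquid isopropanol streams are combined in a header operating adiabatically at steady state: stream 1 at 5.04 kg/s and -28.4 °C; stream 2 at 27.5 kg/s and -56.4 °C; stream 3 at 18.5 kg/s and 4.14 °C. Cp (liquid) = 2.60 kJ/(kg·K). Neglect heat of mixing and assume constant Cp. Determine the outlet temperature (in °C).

No heat crosses the boundary, so H_out = H_in.
T_out = Σ ṁᵢCp,ᵢTᵢ / Σ ṁᵢCp,ᵢ
      = -4205.6 / 132.7 = -31.692 °C

T_out = -31.7 °C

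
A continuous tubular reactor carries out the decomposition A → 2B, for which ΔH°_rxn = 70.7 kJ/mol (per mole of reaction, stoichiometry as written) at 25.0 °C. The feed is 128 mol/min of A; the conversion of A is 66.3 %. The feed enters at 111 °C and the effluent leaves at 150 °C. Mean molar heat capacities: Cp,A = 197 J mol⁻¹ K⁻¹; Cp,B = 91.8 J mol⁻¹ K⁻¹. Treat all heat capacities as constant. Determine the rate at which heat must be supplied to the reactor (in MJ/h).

Extent of reaction ξ = 0.663 × 128 = 84.864 mol/min
Reaction term: ξ·ΔH°_rxn = 84.864 × 70.7 = 5999.9 kJ/min
Sensible, feed 111→25 °C: -2168.6 kJ/min
Outlet flows (mol/min): A 43.136, B 169.73
Sensible, products 25→150 °C: 3009.9 kJ/min
Q = ΔH = 6841.2 kJ/min = 114.02 kW
Heat supplied = 410.47 MJ/h

Q_in = 410 MJ/h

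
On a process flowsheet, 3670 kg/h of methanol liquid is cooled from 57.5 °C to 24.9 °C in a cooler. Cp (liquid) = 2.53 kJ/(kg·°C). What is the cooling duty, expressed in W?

Q = ṁ·Cp·ΔT = 3670 × 2.53 × (24.9 − 57.5) = -302690 kJ/h
Converting: 302690 / 3600 s = 84.082 kW
Cooling duty = 84082 W

Q_c = 84100 W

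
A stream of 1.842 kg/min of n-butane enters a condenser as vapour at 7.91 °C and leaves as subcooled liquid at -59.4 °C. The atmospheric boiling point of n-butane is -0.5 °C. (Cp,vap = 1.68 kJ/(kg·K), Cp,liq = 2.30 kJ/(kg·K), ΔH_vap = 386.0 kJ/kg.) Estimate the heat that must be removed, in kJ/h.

Q_c = 59200 kJ/h

vapour 7.91→-0.5 °C: -14.129 kJ/kg
condensation at -0.5 °C: -386 kJ/kg
liquid -0.5→-59.4 °C: -135.47 kJ/kg
Δh = -14.129 + -386 + -135.47 = -535.6 kJ/kg
Q = ṁ·Δh = 1.842 kg/min × -535.6 kJ/kg = -986.57 kJ/min
|Q| = 16.443 kW = 59194 kJ/h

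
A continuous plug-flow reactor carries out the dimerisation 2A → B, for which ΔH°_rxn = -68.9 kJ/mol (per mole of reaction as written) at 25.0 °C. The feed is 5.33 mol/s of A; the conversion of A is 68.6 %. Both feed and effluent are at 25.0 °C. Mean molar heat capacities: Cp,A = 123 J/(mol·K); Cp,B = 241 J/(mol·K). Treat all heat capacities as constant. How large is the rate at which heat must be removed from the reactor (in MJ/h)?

Extent of reaction ξ = 0.686 × 5.33 / 2 = 1.8282 mol/s
Reaction term: ξ·ΔH°_rxn = 1.8282 × -68.9 = -125.96 kJ/s
Q = ΔH = -125.96 kJ/s = -125.96 kW
Heat removed = 453.46 MJ/h

Q_out = 453 MJ/h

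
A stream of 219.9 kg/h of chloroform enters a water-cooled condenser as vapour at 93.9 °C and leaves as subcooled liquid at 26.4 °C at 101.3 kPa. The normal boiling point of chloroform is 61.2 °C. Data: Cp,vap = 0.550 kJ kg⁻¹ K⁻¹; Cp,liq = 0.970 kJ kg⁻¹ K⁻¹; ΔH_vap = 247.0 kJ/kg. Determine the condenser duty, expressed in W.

Q_c = 18200 W

vapour 93.9→61.2 °C: -17.985 kJ/kg
condensation at 61.2 °C: -247 kJ/kg
liquid 61.2→26.4 °C: -33.756 kJ/kg
Δh = -17.985 + -247 + -33.756 = -298.74 kJ/kg
Q = ṁ·Δh = 219.9 kg/h × -298.74 kJ/kg = -65693 kJ/h
|Q| = 18.248 kW = 18248 W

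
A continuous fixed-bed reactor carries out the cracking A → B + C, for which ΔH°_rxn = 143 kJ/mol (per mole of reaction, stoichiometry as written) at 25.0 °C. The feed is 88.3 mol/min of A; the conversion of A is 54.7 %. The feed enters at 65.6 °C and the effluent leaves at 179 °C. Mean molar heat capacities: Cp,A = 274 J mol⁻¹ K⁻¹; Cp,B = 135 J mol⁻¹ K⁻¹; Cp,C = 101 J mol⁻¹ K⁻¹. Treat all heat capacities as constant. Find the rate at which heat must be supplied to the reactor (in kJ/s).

Q_in = 156 kJ/s

Extent of reaction ξ = 0.547 × 88.3 = 48.3 mol/min
Reaction term: ξ·ΔH°_rxn = 48.3 × 143 = 6906.9 kJ/min
Sensible, feed 65.6→25 °C: -982.28 kJ/min
Outlet flows (mol/min): A 40, B 48.3, C 48.3
Sensible, products 25→179 °C: 3443.3 kJ/min
Q = ΔH = 9367.9 kJ/min = 156.13 kW
Heat supplied = 156.13 kJ/s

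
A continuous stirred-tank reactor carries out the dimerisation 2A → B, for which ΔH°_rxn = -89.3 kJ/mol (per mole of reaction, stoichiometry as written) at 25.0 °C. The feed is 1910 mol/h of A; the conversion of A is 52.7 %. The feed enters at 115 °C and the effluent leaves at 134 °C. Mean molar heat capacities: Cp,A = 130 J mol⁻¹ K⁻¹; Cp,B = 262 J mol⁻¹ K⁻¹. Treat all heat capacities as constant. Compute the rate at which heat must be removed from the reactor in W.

Extent of reaction ξ = 0.527 × 1910 / 2 = 503.29 mol/h
Reaction term: ξ·ΔH°_rxn = 503.29 × -89.3 = -44943 kJ/h
Sensible, feed 115→25 °C: -22347 kJ/h
Outlet flows (mol/h): A 903.43, B 503.29
Sensible, products 25→134 °C: 27174 kJ/h
Q = ΔH = -40116 kJ/h = -11.143 kW
Heat removed = 11143 W

Q_out = 11100 W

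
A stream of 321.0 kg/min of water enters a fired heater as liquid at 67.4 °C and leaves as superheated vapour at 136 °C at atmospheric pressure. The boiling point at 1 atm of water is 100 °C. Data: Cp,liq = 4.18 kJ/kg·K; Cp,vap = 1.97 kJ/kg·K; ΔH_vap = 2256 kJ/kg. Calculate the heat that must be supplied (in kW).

liquid 67.4→100 °C: 136.27 kJ/kg
vaporisation at 100 °C: 2256 kJ/kg
vapour 100→136 °C: 70.92 kJ/kg
Δh = 136.27 + 2256 + 70.92 = 2463.2 kJ/kg
Q = ṁ·Δh = 321.0 kg/min × 2463.2 kJ/kg = 790680 kJ/min
|Q| = 13178 kW

Q = 13200 kW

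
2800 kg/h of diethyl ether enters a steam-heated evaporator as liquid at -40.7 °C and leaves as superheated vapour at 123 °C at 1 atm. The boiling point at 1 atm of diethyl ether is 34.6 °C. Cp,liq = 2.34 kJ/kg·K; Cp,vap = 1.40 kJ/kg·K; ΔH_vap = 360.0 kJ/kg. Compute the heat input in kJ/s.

liquid -40.7→34.6 °C: 176.2 kJ/kg
vaporisation at 34.6 °C: 360 kJ/kg
vapour 34.6→123 °C: 123.76 kJ/kg
Δh = 176.2 + 360 + 123.76 = 659.96 kJ/kg
Q = ṁ·Δh = 2800 kg/h × 659.96 kJ/kg = 1.8479e+06 kJ/h
|Q| = 513.3 kW

Q = 513 kJ/s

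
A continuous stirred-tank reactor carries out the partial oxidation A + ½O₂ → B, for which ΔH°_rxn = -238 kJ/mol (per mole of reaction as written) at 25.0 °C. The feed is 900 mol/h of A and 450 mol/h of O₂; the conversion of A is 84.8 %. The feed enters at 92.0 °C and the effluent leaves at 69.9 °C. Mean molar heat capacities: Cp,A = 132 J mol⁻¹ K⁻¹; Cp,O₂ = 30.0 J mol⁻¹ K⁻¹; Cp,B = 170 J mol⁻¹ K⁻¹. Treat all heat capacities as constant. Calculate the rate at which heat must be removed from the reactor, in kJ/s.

Extent of reaction ξ = 0.848 × 900 = 763.2 mol/h
Reaction term: ξ·ΔH°_rxn = 763.2 × -238 = -181640 kJ/h
Sensible, feed 92.0→25 °C: -8864.1 kJ/h
Outlet flows (mol/h): A 136.8, O₂ 68.4, B 763.2
Sensible, products 25→69.9 °C: 6728.4 kJ/h
Q = ΔH = -183780 kJ/h = -51.049 kW
Heat removed = 51.049 kJ/s

Q_out = 51.0 kJ/s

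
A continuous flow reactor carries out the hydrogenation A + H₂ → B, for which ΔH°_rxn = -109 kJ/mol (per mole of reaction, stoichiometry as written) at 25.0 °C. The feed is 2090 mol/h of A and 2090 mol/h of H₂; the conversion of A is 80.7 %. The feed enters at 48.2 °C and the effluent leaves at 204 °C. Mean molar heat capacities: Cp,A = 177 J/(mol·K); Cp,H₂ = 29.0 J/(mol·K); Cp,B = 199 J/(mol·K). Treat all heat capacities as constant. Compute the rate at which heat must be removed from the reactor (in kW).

Extent of reaction ξ = 0.807 × 2090 = 1686.6 mol/h
Reaction term: ξ·ΔH°_rxn = 1686.6 × -109 = -183840 kJ/h
Sensible, feed 48.2→25 °C: -9988.5 kJ/h
Outlet flows (mol/h): A 403.37, H₂ 403.37, B 1686.6
Sensible, products 25→204 °C: 74953 kJ/h
Q = ΔH = -118880 kJ/h = -33.022 kW
Heat removed = 33.022 kW

Q_out = 33.0 kW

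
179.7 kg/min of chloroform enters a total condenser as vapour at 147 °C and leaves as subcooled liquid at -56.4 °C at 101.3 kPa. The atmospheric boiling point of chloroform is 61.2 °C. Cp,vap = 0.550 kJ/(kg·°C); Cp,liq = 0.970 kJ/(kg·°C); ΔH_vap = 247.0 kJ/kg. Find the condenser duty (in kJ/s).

vapour 147→61.2 °C: -47.19 kJ/kg
condensation at 61.2 °C: -247 kJ/kg
liquid 61.2→-56.4 °C: -114.07 kJ/kg
Δh = -47.19 + -247 + -114.07 = -408.26 kJ/kg
Q = ṁ·Δh = 179.7 kg/min × -408.26 kJ/kg = -73365 kJ/min
|Q| = 1222.7 kW

Q_c = 1220 kJ/s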